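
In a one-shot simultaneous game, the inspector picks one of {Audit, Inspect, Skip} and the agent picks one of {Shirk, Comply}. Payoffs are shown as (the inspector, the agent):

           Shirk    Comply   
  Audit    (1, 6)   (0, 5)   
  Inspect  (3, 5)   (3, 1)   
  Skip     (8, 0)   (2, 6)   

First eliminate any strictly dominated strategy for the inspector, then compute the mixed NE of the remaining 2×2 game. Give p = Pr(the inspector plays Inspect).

The inspector's strategy Audit is strictly dominated by Inspect: 3 > 1 and 3 > 0. Eliminate Audit.
The inspector's mix must leave the agent indifferent between Shirk and Comply.
  the agent's payoff to Shirk: p·5 + (1−p)·0 = 5p
  the agent's payoff to Comply: p·1 + (1−p)·6 = -5p + 6
  5p = -5p + 6  ⇒  10p = 6  ⇒  p = 3/5.

p = 3/5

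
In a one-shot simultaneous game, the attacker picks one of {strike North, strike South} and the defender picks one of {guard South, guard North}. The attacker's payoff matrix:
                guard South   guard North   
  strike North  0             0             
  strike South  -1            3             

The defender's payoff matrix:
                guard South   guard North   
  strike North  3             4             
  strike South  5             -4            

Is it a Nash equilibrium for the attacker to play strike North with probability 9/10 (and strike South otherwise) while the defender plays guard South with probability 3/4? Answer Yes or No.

Check the defender's indifference given the attacker's mix p = 9/10:
  payoff from guard South = 16/5; payoff from guard North = 16/5 — equal.
Check the attacker's indifference given the defender's mix q = 3/4:
  payoff from strike North = 0; payoff from strike South = 0 — equal.
Both players are indifferent, so neither can profitably deviate.

Yes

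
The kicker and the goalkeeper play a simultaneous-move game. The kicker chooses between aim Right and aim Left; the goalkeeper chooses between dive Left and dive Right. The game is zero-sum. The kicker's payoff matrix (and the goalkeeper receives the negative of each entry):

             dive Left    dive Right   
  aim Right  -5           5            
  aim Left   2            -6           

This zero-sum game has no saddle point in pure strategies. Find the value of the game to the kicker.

v = -10/9

For the kicker to be willing to mix, the kicker must be indifferent between aim Right and aim Left, which pins down the goalkeeper's mix.
  the kicker's expected payoff from aim Right: q·(-5) + (1−q)·5 = -10q + 5
  the kicker's expected payoff from aim Left: q·2 + (1−q)·(-6) = 8q - 6
  -10q + 5 = 8q - 6  ⇒  -18q = -11  ⇒  q = 11/18.
The value is the kicker's expected payoff against this mix (using aim Right): (11/18)·(-5) + (7/18)·5 = -10/9.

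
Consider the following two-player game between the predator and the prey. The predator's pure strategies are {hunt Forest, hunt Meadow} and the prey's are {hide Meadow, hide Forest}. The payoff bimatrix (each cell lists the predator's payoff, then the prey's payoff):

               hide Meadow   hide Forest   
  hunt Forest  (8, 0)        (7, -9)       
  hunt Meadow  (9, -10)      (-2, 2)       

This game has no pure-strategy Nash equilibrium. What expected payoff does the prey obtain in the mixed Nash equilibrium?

-30/7

For the prey to be willing to mix, the prey must be indifferent between hide Meadow and hide Forest, which pins down the predator's mix.
  the prey's payoff to hide Meadow: p·0 + (1−p)·(-10) = 10p - 10
  the prey's payoff to hide Forest: p·(-9) + (1−p)·2 = -11p + 2
  10p - 10 = -11p + 2  ⇒  21p = 12  ⇒  p = 4/7.
At equilibrium the prey is indifferent across columns, so the prey's payoff equals the payoff from hide Meadow: (4/7)·0 + (3/7)·(-10) = -30/7.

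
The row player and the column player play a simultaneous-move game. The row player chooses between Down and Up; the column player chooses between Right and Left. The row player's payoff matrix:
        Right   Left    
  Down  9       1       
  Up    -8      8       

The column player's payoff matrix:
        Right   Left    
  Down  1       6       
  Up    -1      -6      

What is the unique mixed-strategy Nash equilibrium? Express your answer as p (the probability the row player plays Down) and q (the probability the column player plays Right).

Set the column player's expected payoff from Right equal to that from Left:
  the column player's payoff to Right: p·1 + (1−p)·(-1) = 2p - 1
  the column player's payoff to Left: p·6 + (1−p)·(-6) = 12p - 6
  2p - 1 = 12p - 6  ⇒  -10p = -5  ⇒  p = 1/2.
In a mixed equilibrium the row player is indifferent between Down and Up; this condition fixes q.
  the row player's payoff to Down: q·9 + (1−q)·1 = 8q + 1
  the row player's payoff to Up: q·(-8) + (1−q)·8 = -16q + 8
  8q + 1 = -16q + 8  ⇒  24q = 7  ⇒  q = 7/24.

p = 1/2, q = 7/24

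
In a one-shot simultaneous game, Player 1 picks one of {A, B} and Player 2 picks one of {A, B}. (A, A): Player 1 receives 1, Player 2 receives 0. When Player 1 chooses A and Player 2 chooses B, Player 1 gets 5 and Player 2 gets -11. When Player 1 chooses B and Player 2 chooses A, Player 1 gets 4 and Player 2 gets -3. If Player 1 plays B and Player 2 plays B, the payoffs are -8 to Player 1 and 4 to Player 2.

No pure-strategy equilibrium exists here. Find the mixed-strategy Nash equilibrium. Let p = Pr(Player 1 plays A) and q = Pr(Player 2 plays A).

p = 7/18, q = 13/16

Player 1's mix must leave Player 2 indifferent between A and B.
  Player 2's payoff to A: p·0 + (1−p)·(-3) = 3p - 3
  Player 2's payoff to B: p·(-11) + (1−p)·4 = -15p + 4
  3p - 3 = -15p + 4  ⇒  18p = 7  ⇒  p = 7/18.
Player 2's mix must leave Player 1 indifferent between A and B.
  Player 1's payoff to A: q·1 + (1−q)·5 = -4q + 5
  Player 1's payoff to B: q·4 + (1−q)·(-8) = 12q - 8
  -4q + 5 = 12q - 8  ⇒  -16q = -13  ⇒  q = 13/16.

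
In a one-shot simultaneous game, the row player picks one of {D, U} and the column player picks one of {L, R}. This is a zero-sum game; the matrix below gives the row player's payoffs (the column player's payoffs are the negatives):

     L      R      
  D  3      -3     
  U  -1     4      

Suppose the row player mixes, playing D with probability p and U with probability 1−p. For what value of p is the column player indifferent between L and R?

For the column player to be willing to mix, the column player must be indifferent between L and R, which pins down the row player's mix.
  the column player's payoff from L: p·(-3) + (1−p)·1 = -4p + 1
  the column player's payoff from R: p·3 + (1−p)·(-4) = 7p - 4
  -4p + 1 = 7p - 4  ⇒  -11p = -5  ⇒  p = 5/11.

p = 5/11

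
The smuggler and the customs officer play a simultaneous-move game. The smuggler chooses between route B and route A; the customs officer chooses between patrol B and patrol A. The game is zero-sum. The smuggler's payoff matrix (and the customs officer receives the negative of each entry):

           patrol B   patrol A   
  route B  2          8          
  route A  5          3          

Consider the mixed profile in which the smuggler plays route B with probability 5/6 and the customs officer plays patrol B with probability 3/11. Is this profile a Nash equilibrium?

No

Given the smuggler's mix p = 5/6, the customs officer's payoff from patrol B is -5/2 but from patrol A is -43/6. The customs officer strictly prefers patrol B, so the customs officer would not mix.
So the proposed profile is not a Nash equilibrium.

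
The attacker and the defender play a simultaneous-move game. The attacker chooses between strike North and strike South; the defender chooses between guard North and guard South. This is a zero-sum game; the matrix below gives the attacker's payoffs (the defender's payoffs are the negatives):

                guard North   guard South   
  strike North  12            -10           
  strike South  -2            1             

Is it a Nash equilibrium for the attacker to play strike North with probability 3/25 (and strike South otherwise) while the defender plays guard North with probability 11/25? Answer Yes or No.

Check the defender's indifference given the attacker's mix p = 3/25:
  payoff from guard North = 8/25; payoff from guard South = 8/25 — equal.
Check the attacker's indifference given the defender's mix q = 11/25:
  payoff from strike North = -8/25; payoff from strike South = -8/25 — equal.
Both players are indifferent, so neither can profitably deviate.

Yes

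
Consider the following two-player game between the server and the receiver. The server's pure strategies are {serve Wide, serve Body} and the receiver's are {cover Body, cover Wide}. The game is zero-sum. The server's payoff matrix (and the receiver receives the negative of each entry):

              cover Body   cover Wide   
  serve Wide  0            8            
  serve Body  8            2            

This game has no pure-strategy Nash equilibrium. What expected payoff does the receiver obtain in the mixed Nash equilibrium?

The receiver's indifference between cover Body and cover Wide determines the server's mixing probability p:
  the receiver's payoff from cover Body: p·0 + (1−p)·(-8) = 8p - 8
  the receiver's payoff from cover Wide: p·(-8) + (1−p)·(-2) = -6p - 2
  8p - 8 = -6p - 2  ⇒  14p = 6  ⇒  p = 3/7.
At equilibrium the receiver is indifferent across columns, so the receiver's payoff equals the payoff from cover Body: (3/7)·0 + (4/7)·(-8) = -32/7.

-32/7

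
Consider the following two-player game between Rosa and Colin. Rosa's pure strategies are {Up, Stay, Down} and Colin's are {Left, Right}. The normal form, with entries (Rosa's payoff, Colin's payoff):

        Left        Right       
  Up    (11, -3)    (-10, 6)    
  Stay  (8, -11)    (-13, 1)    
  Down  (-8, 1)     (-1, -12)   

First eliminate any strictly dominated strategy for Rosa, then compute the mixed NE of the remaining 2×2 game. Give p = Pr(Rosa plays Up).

p = 13/22

Rosa's strategy Stay is strictly dominated by Up: 11 > 8 and -10 > -13. Eliminate Stay.
Set Colin's expected payoff from Left equal to that from Right:
  Colin's payoff from Left: p·(-3) + (1−p)·1 = -4p + 1
  Colin's payoff from Right: p·6 + (1−p)·(-12) = 18p - 12
  -4p + 1 = 18p - 12  ⇒  -22p = -13  ⇒  p = 13/22.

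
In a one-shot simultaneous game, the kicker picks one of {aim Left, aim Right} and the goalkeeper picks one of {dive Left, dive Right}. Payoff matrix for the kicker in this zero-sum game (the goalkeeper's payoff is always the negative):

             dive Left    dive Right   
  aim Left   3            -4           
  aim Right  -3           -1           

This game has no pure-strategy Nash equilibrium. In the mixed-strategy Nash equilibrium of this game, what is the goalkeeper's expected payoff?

Set the goalkeeper's expected payoff from dive Left equal to that from dive Right:
  the goalkeeper's payoff from dive Left: p·(-3) + (1−p)·3 = -6p + 3
  the goalkeeper's payoff from dive Right: p·4 + (1−p)·1 = 3p + 1
  -6p + 3 = 3p + 1  ⇒  -9p = -2  ⇒  p = 2/9.
At equilibrium the goalkeeper is indifferent across columns, so the goalkeeper's payoff equals the payoff from dive Left: (2/9)·(-3) + (7/9)·3 = 5/3.

5/3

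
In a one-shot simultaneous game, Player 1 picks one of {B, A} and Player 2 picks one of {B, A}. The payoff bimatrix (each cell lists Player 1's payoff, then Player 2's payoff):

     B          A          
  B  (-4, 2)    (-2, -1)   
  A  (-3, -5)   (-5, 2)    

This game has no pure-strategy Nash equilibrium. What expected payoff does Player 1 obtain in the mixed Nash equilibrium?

-7/2

Player 2's mix must leave Player 1 indifferent between B and A.
  Player 1's payoff from B: q·(-4) + (1−q)·(-2) = -2q - 2
  Player 1's payoff from A: q·(-3) + (1−q)·(-5) = 2q - 5
  -2q - 2 = 2q - 5  ⇒  -4q = -3  ⇒  q = 3/4.
At equilibrium Player 1 is indifferent across rows, so Player 1's payoff equals the payoff from B: (3/4)·(-4) + (1/4)·(-2) = -7/2.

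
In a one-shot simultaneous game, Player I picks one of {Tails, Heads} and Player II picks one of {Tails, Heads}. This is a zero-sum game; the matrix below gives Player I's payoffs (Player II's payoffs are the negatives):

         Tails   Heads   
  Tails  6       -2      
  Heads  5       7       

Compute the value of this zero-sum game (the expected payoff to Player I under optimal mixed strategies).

v = 26/5

For Player I to be willing to mix, Player I must be indifferent between Tails and Heads, which pins down Player II's mix.
  Player I's expected payoff from Tails: q·6 + (1−q)·(-2) = 8q - 2
  Player I's expected payoff from Heads: q·5 + (1−q)·7 = -2q + 7
  8q - 2 = -2q + 7  ⇒  10q = 9  ⇒  q = 9/10.
The value is Player I's expected payoff against this mix (using Tails): (9/10)·6 + (1/10)·(-2) = 26/5.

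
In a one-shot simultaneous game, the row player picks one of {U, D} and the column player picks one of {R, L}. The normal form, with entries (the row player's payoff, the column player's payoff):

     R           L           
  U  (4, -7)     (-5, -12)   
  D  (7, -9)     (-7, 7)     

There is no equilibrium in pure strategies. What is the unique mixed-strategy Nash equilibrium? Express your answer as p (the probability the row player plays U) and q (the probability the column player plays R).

The column player's indifference between R and L determines the row player's mixing probability p:
  the column player's payoff to R: p·(-7) + (1−p)·(-9) = 2p - 9
  the column player's payoff to L: p·(-12) + (1−p)·7 = -19p + 7
  2p - 9 = -19p + 7  ⇒  21p = 16  ⇒  p = 16/21.
In a mixed equilibrium the row player is indifferent between U and D; this condition fixes q.
  the row player's payoff from U: q·4 + (1−q)·(-5) = 9q - 5
  the row player's payoff from D: q·7 + (1−q)·(-7) = 14q - 7
  9q - 5 = 14q - 7  ⇒  -5q = -2  ⇒  q = 2/5.

p = 16/21, q = 2/5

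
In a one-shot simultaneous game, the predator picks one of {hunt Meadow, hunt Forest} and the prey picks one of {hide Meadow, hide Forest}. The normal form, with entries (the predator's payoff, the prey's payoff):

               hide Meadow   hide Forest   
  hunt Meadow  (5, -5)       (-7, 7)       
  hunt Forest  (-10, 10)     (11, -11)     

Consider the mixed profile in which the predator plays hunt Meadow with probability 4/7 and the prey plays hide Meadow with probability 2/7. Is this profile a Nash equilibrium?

Given the predator's mix p = 4/7, the prey's payoff from hide Meadow is 10/7 but from hide Forest is -5/7. The prey strictly prefers hide Meadow, so the prey would not mix.
So the proposed profile is not a Nash equilibrium.

No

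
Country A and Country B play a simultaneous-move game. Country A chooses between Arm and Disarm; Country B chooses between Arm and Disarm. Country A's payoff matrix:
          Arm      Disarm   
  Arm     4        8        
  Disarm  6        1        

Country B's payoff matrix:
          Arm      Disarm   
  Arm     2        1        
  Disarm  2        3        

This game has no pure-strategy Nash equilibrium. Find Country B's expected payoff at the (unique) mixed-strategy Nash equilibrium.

2

For Country B to be willing to mix, Country B must be indifferent between Arm and Disarm, which pins down Country A's mix.
  Country B's payoff to Arm: p·2 + (1−p)·2 = 2
  Country B's payoff to Disarm: p·1 + (1−p)·3 = -2p + 3
  2 = -2p + 3  ⇒  2p = 1  ⇒  p = 1/2.
At equilibrium Country B is indifferent across columns, so Country B's payoff equals the payoff from Arm: (1/2)·2 + (1/2)·2 = 2.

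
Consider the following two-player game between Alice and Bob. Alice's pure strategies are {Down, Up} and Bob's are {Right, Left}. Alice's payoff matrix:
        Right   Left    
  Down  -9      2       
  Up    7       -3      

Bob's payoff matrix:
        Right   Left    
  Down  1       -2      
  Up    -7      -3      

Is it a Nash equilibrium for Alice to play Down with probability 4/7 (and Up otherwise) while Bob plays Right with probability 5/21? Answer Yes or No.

Check Bob's indifference given Alice's mix p = 4/7:
  payoff from Right = -17/7; payoff from Left = -17/7 — equal.
Check Alice's indifference given Bob's mix q = 5/21:
  payoff from Down = -13/21; payoff from Up = -13/21 — equal.
Both players are indifferent, so neither can profitably deviate.

Yes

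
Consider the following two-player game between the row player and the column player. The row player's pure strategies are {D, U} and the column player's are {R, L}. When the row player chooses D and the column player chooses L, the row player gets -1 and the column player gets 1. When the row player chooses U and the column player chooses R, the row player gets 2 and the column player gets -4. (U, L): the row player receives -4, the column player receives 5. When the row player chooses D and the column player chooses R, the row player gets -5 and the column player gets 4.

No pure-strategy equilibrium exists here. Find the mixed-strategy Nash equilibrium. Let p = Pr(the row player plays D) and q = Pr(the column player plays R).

For the column player to be willing to mix, the column player must be indifferent between R and L, which pins down the row player's mix.
  the column player's expected payoff from R: p·4 + (1−p)·(-4) = 8p - 4
  the column player's expected payoff from L: p·1 + (1−p)·5 = -4p + 5
  8p - 4 = -4p + 5  ⇒  12p = 9  ⇒  p = 3/4.
In a mixed equilibrium the row player is indifferent between D and U; this condition fixes q.
  the row player's payoff from D: q·(-5) + (1−q)·(-1) = -4q - 1
  the row player's payoff from U: q·2 + (1−q)·(-4) = 6q - 4
  -4q - 1 = 6q - 4  ⇒  -10q = -3  ⇒  q = 3/10.

p = 3/4, q = 3/10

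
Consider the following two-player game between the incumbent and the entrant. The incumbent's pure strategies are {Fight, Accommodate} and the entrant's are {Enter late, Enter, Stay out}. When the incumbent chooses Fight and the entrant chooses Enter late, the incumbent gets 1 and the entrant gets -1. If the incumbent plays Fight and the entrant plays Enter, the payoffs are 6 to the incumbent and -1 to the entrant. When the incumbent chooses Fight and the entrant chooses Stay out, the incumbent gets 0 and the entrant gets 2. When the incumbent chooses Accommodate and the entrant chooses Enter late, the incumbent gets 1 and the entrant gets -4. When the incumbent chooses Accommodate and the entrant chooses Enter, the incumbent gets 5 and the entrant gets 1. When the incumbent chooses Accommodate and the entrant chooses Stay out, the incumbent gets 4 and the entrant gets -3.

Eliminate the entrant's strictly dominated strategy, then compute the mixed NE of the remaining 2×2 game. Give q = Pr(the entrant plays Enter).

q = 4/5

The entrant's strategy Enter late is strictly dominated by Stay out: 2 > -1 and -3 > -4. Eliminate Enter late.
In a mixed equilibrium the incumbent is indifferent between Fight and Accommodate; this condition fixes q.
  the incumbent's payoff from Fight: q·6 + (1−q)·0 = 6q
  the incumbent's payoff from Accommodate: q·5 + (1−q)·4 = q + 4
  6q = q + 4  ⇒  5q = 4  ⇒  q = 4/5.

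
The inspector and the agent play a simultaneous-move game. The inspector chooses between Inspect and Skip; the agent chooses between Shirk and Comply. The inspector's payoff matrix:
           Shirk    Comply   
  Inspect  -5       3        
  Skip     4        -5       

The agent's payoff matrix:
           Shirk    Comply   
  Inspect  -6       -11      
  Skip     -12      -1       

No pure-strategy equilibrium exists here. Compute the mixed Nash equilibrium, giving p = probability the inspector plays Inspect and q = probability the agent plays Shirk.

The inspector's mix must leave the agent indifferent between Shirk and Comply.
  the agent's expected payoff from Shirk: p·(-6) + (1−p)·(-12) = 6p - 12
  the agent's expected payoff from Comply: p·(-11) + (1−p)·(-1) = -10p - 1
  6p - 12 = -10p - 1  ⇒  16p = 11  ⇒  p = 11/16.
Set the inspector's expected payoff from Inspect equal to that from Skip:
  the inspector's payoff from Inspect: q·(-5) + (1−q)·3 = -8q + 3
  the inspector's payoff from Skip: q·4 + (1−q)·(-5) = 9q - 5
  -8q + 3 = 9q - 5  ⇒  -17q = -8  ⇒  q = 8/17.

p = 11/16, q = 8/17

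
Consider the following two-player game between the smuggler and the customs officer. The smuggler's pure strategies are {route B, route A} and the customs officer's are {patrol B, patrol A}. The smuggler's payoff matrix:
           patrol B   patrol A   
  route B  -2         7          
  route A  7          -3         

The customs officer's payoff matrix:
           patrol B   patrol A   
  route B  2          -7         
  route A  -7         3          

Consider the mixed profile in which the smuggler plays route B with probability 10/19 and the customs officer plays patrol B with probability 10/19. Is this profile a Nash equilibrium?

Check the customs officer's indifference given the smuggler's mix p = 10/19:
  payoff from patrol B = -43/19; payoff from patrol A = -43/19 — equal.
Check the smuggler's indifference given the customs officer's mix q = 10/19:
  payoff from route B = 43/19; payoff from route A = 43/19 — equal.
Both players are indifferent, so neither can profitably deviate.

Yes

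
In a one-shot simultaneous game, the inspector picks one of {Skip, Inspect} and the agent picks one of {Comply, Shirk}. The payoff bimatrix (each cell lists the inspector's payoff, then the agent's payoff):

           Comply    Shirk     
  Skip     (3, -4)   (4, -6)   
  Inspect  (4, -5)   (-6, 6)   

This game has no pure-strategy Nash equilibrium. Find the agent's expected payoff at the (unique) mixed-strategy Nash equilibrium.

-54/13

In a mixed equilibrium the agent is indifferent between Comply and Shirk; this condition fixes p.
  the agent's expected payoff from Comply: p·(-4) + (1−p)·(-5) = p - 5
  the agent's expected payoff from Shirk: p·(-6) + (1−p)·6 = -12p + 6
  p - 5 = -12p + 6  ⇒  13p = 11  ⇒  p = 11/13.
At equilibrium the agent is indifferent across columns, so the agent's payoff equals the payoff from Comply: (11/13)·(-4) + (2/13)·(-5) = -54/13.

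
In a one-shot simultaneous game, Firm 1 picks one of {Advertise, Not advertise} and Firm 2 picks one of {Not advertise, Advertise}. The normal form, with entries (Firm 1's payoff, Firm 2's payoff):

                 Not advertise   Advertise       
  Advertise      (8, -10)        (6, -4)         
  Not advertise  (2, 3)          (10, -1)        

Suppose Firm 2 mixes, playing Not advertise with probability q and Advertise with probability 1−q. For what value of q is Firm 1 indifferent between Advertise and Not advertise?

q = 2/5

Firm 2's mix must leave Firm 1 indifferent between Advertise and Not advertise.
  Firm 1's expected payoff from Advertise: q·8 + (1−q)·6 = 2q + 6
  Firm 1's expected payoff from Not advertise: q·2 + (1−q)·10 = -8q + 10
  2q + 6 = -8q + 10  ⇒  10q = 4  ⇒  q = 2/5.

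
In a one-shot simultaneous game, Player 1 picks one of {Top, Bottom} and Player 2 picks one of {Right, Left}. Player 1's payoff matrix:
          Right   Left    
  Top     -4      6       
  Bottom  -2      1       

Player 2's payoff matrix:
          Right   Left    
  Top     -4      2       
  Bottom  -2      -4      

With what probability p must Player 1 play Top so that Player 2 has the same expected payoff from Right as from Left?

Player 1's mix must leave Player 2 indifferent between Right and Left.
  Player 2's payoff from Right: p·(-4) + (1−p)·(-2) = -2p - 2
  Player 2's payoff from Left: p·2 + (1−p)·(-4) = 6p - 4
  -2p - 2 = 6p - 4  ⇒  -8p = -2  ⇒  p = 1/4.

p = 1/4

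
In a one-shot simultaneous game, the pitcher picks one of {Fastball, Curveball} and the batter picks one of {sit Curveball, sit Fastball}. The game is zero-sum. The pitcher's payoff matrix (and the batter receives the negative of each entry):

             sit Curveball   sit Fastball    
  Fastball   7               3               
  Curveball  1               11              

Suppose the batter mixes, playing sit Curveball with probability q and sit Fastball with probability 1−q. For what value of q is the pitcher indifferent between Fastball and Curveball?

Set the pitcher's expected payoff from Fastball equal to that from Curveball:
  the pitcher's payoff to Fastball: q·7 + (1−q)·3 = 4q + 3
  the pitcher's payoff to Curveball: q·1 + (1−q)·11 = -10q + 11
  4q + 3 = -10q + 11  ⇒  14q = 8  ⇒  q = 4/7.

q = 4/7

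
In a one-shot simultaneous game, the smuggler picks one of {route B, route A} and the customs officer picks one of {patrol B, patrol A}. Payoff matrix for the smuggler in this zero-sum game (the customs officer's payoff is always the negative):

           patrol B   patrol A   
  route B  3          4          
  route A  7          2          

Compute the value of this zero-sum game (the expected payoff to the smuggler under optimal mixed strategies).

v = 11/3

The smuggler's indifference between route B and route A determines the customs officer's mixing probability q:
  the smuggler's payoff to route B: q·3 + (1−q)·4 = -q + 4
  the smuggler's payoff to route A: q·7 + (1−q)·2 = 5q + 2
  -q + 4 = 5q + 2  ⇒  -6q = -2  ⇒  q = 1/3.
The value is the smuggler's expected payoff against this mix (using route B): (1/3)·3 + (2/3)·4 = 11/3.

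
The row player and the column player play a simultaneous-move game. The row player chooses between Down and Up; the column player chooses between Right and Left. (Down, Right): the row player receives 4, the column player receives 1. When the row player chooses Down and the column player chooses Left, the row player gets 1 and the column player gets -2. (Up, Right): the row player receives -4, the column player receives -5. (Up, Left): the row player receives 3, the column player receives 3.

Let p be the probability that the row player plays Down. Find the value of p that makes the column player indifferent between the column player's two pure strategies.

The column player's indifference between Right and Left determines the row player's mixing probability p:
  the column player's expected payoff from Right: p·1 + (1−p)·(-5) = 6p - 5
  the column player's expected payoff from Left: p·(-2) + (1−p)·3 = -5p + 3
  6p - 5 = -5p + 3  ⇒  11p = 8  ⇒  p = 8/11.

p = 8/11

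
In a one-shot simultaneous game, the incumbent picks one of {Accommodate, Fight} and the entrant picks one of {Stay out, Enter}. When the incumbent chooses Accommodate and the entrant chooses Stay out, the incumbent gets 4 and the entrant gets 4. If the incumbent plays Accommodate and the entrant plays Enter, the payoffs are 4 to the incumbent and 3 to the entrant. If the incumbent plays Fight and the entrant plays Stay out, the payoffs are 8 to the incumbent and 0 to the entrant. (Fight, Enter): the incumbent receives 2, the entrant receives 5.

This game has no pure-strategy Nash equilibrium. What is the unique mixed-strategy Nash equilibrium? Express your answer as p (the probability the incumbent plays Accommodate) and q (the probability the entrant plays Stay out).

p = 5/6, q = 1/3

In a mixed equilibrium the entrant is indifferent between Stay out and Enter; this condition fixes p.
  the entrant's payoff to Stay out: p·4 + (1−p)·0 = 4p
  the entrant's payoff to Enter: p·3 + (1−p)·5 = -2p + 5
  4p = -2p + 5  ⇒  6p = 5  ⇒  p = 5/6.
Set the incumbent's expected payoff from Accommodate equal to that from Fight:
  the incumbent's expected payoff from Accommodate: q·4 + (1−q)·4 = 4
  the incumbent's expected payoff from Fight: q·8 + (1−q)·2 = 6q + 2
  4 = 6q + 2  ⇒  -6q = -2  ⇒  q = 1/3.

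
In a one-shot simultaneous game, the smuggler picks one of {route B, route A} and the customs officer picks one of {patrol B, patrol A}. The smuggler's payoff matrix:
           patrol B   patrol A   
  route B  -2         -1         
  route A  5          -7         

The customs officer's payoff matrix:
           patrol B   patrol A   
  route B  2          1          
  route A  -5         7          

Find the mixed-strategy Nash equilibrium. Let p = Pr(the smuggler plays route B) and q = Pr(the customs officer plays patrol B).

p = 12/13, q = 6/13

Set the customs officer's expected payoff from patrol B equal to that from patrol A:
  the customs officer's expected payoff from patrol B: p·2 + (1−p)·(-5) = 7p - 5
  the customs officer's expected payoff from patrol A: p·1 + (1−p)·7 = -6p + 7
  7p - 5 = -6p + 7  ⇒  13p = 12  ⇒  p = 12/13.
The smuggler's indifference between route B and route A determines the customs officer's mixing probability q:
  the smuggler's expected payoff from route B: q·(-2) + (1−q)·(-1) = -q - 1
  the smuggler's expected payoff from route A: q·5 + (1−q)·(-7) = 12q - 7
  -q - 1 = 12q - 7  ⇒  -13q = -6  ⇒  q = 6/13.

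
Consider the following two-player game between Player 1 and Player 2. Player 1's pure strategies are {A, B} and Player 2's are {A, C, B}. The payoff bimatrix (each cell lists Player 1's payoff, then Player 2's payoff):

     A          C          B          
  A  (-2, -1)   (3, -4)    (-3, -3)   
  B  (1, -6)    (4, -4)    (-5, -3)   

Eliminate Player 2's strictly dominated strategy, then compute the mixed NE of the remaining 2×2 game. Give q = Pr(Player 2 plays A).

Player 2's strategy C is strictly dominated by B: -3 > -4 and -3 > -4. Eliminate C.
Player 1's indifference between A and B determines Player 2's mixing probability q:
  Player 1's payoff from A: q·(-2) + (1−q)·(-3) = q - 3
  Player 1's payoff from B: q·1 + (1−q)·(-5) = 6q - 5
  q - 3 = 6q - 5  ⇒  -5q = -2  ⇒  q = 2/5.

q = 2/5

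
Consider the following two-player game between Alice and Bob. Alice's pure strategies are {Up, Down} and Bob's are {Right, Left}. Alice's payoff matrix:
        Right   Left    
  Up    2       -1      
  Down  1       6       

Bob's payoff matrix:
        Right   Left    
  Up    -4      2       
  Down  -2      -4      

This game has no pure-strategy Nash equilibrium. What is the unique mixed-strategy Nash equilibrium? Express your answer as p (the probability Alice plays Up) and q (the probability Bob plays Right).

Bob's indifference between Right and Left determines Alice's mixing probability p:
  Bob's expected payoff from Right: p·(-4) + (1−p)·(-2) = -2p - 2
  Bob's expected payoff from Left: p·2 + (1−p)·(-4) = 6p - 4
  -2p - 2 = 6p - 4  ⇒  -8p = -2  ⇒  p = 1/4.
Bob's mix must leave Alice indifferent between Up and Down.
  Alice's payoff to Up: q·2 + (1−q)·(-1) = 3q - 1
  Alice's payoff to Down: q·1 + (1−q)·6 = -5q + 6
  3q - 1 = -5q + 6  ⇒  8q = 7  ⇒  q = 7/8.

p = 1/4, q = 7/8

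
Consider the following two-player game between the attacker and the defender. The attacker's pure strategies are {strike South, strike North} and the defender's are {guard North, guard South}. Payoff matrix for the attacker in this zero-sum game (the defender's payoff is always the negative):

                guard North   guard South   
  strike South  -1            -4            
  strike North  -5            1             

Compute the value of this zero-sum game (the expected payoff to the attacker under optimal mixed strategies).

v = -7/3

In a mixed equilibrium the attacker is indifferent between strike South and strike North; this condition fixes q.
  the attacker's expected payoff from strike South: q·(-1) + (1−q)·(-4) = 3q - 4
  the attacker's expected payoff from strike North: q·(-5) + (1−q)·1 = -6q + 1
  3q - 4 = -6q + 1  ⇒  9q = 5  ⇒  q = 5/9.
The value is the attacker's expected payoff against this mix (using strike South): (5/9)·(-1) + (4/9)·(-4) = -7/3.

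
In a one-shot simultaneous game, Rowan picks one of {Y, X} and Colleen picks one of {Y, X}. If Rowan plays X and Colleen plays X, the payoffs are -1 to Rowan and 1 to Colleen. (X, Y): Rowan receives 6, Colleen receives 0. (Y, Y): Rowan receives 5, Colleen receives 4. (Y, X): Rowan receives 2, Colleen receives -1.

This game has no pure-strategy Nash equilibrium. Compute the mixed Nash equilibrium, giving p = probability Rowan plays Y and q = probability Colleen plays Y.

Rowan's mix must leave Colleen indifferent between Y and X.
  Colleen's payoff from Y: p·4 + (1−p)·0 = 4p
  Colleen's payoff from X: p·(-1) + (1−p)·1 = -2p + 1
  4p = -2p + 1  ⇒  6p = 1  ⇒  p = 1/6.
In a mixed equilibrium Rowan is indifferent between Y and X; this condition fixes q.
  Rowan's expected payoff from Y: q·5 + (1−q)·2 = 3q + 2
  Rowan's expected payoff from X: q·6 + (1−q)·(-1) = 7q - 1
  3q + 2 = 7q - 1  ⇒  -4q = -3  ⇒  q = 3/4.

p = 1/6, q = 3/4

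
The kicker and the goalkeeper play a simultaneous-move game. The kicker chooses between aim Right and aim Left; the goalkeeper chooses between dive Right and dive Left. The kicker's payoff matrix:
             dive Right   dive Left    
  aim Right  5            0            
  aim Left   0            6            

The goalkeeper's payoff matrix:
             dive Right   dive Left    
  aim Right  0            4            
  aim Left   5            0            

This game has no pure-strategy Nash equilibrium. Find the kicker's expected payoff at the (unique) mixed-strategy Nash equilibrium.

30/11

In a mixed equilibrium the kicker is indifferent between aim Right and aim Left; this condition fixes q.
  the kicker's expected payoff from aim Right: q·5 + (1−q)·0 = 5q
  the kicker's expected payoff from aim Left: q·0 + (1−q)·6 = -6q + 6
  5q = -6q + 6  ⇒  11q = 6  ⇒  q = 6/11.
At equilibrium the kicker is indifferent across rows, so the kicker's payoff equals the payoff from aim Right: (6/11)·5 + (5/11)·0 = 30/11.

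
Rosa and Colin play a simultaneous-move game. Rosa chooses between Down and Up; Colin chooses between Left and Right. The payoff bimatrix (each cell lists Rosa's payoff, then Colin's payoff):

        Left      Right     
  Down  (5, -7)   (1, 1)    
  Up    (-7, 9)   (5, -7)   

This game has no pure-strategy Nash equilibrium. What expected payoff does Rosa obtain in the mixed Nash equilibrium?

2

Rosa's indifference between Down and Up determines Colin's mixing probability q:
  Rosa's payoff to Down: q·5 + (1−q)·1 = 4q + 1
  Rosa's payoff to Up: q·(-7) + (1−q)·5 = -12q + 5
  4q + 1 = -12q + 5  ⇒  16q = 4  ⇒  q = 1/4.
At equilibrium Rosa is indifferent across rows, so Rosa's payoff equals the payoff from Down: (1/4)·5 + (3/4)·1 = 2.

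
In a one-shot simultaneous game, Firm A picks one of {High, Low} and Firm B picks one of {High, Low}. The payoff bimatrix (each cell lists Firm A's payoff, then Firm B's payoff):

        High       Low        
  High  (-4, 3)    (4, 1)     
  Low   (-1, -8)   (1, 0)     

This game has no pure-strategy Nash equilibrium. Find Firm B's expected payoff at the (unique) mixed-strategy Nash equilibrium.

Firm B's indifference between High and Low determines Firm A's mixing probability p:
  Firm B's expected payoff from High: p·3 + (1−p)·(-8) = 11p - 8
  Firm B's expected payoff from Low: p·1 + (1−p)·0 = p
  11p - 8 = p  ⇒  10p = 8  ⇒  p = 4/5.
At equilibrium Firm B is indifferent across columns, so Firm B's payoff equals the payoff from High: (4/5)·3 + (1/5)·(-8) = 4/5.

4/5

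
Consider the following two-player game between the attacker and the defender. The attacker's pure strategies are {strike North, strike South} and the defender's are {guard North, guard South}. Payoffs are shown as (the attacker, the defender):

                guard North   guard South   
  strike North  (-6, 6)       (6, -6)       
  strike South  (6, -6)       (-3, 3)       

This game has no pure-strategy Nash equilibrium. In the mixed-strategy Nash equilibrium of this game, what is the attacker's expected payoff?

The defender's mix must leave the attacker indifferent between strike North and strike South.
  the attacker's payoff to strike North: q·(-6) + (1−q)·6 = -12q + 6
  the attacker's payoff to strike South: q·6 + (1−q)·(-3) = 9q - 3
  -12q + 6 = 9q - 3  ⇒  -21q = -9  ⇒  q = 3/7.
At equilibrium the attacker is indifferent across rows, so the attacker's payoff equals the payoff from strike North: (3/7)·(-6) + (4/7)·6 = 6/7.

6/7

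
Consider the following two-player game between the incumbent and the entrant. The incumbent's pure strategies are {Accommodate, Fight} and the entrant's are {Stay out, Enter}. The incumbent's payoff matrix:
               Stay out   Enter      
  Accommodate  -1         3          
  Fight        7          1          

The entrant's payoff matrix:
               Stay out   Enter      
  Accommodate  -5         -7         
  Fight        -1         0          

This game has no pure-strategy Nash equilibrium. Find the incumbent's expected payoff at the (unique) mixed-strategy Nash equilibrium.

11/5

In a mixed equilibrium the incumbent is indifferent between Accommodate and Fight; this condition fixes q.
  the incumbent's payoff to Accommodate: q·(-1) + (1−q)·3 = -4q + 3
  the incumbent's payoff to Fight: q·7 + (1−q)·1 = 6q + 1
  -4q + 3 = 6q + 1  ⇒  -10q = -2  ⇒  q = 1/5.
At equilibrium the incumbent is indifferent across rows, so the incumbent's payoff equals the payoff from Accommodate: (1/5)·(-1) + (4/5)·3 = 11/5.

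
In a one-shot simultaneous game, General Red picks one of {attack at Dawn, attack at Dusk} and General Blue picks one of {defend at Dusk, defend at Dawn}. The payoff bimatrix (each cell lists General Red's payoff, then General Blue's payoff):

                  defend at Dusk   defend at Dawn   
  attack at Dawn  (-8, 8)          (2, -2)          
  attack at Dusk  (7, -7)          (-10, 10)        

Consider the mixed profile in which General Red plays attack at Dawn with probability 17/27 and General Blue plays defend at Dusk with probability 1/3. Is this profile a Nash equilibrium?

Given General Blue's mix q = 1/3, General Red's payoff from attack at Dawn is -4/3 but from attack at Dusk is -13/3. General Red strictly prefers attack at Dawn, so General Red would not mix.
So the proposed profile is not a Nash equilibrium.

No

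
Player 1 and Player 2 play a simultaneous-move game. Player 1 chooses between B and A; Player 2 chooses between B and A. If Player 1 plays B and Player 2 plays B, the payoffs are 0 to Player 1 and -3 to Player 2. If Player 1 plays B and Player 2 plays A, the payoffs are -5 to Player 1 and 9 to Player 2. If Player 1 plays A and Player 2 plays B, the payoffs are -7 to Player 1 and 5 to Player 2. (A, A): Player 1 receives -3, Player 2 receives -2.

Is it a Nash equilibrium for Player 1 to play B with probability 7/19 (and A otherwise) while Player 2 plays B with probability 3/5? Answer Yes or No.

Given Player 2's mix q = 3/5, Player 1's payoff from B is -2 but from A is -27/5. Player 1 strictly prefers B, so Player 1 would not mix.
So the proposed profile is not a Nash equilibrium.

No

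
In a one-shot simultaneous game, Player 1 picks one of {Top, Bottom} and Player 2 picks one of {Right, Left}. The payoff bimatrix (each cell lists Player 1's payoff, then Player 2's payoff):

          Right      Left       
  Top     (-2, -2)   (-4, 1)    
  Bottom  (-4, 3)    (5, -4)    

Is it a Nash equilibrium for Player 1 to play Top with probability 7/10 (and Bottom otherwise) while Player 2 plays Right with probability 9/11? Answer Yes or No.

Yes

Check Player 2's indifference given Player 1's mix p = 7/10:
  payoff from Right = -1/2; payoff from Left = -1/2 — equal.
Check Player 1's indifference given Player 2's mix q = 9/11:
  payoff from Top = -26/11; payoff from Bottom = -26/11 — equal.
Both players are indifferent, so neither can profitably deviate.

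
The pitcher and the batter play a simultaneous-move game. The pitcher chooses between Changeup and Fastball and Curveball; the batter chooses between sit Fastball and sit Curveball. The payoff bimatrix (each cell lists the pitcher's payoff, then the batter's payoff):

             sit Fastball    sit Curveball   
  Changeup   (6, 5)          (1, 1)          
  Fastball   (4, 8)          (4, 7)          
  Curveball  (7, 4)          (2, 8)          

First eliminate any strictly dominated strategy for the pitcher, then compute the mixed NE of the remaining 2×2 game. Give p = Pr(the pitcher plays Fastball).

p = 4/5

The pitcher's strategy Changeup is strictly dominated by Curveball: 7 > 6 and 2 > 1. Eliminate Changeup.
In a mixed equilibrium the batter is indifferent between sit Fastball and sit Curveball; this condition fixes p.
  the batter's expected payoff from sit Fastball: p·8 + (1−p)·4 = 4p + 4
  the batter's expected payoff from sit Curveball: p·7 + (1−p)·8 = -p + 8
  4p + 4 = -p + 8  ⇒  5p = 4  ⇒  p = 4/5.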